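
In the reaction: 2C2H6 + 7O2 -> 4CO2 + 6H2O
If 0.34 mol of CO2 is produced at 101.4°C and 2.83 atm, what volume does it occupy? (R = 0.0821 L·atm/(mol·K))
T = 101.4°C + 273.15 = 374.55 K
V = nRT/P = (0.34 × 0.0821 × 374.55) / 2.83
V = 3.69 L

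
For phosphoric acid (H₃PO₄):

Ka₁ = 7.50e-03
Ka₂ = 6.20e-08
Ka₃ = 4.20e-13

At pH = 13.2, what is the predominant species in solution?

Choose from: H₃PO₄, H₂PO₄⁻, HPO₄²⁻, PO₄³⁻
PO₄³⁻

pKa1 = 2.12, pKa2 = 7.21, pKa3 = 12.38. Each pKa is the crossover between adjacent species; pH = 13.2 lies in the region where PO₄³⁻ predominates.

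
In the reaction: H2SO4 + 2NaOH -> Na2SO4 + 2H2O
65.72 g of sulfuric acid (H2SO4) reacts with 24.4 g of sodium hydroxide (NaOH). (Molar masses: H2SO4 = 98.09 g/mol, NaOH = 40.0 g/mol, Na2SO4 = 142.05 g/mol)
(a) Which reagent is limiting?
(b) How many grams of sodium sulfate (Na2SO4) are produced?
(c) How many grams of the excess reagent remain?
(a) NaOH, (b) 43.33 g, (c) 35.8 g

Moles of H2SO4 = 65.72 g ÷ 98.09 g/mol = 0.669997 mol
Moles of NaOH = 24.4 g ÷ 40.0 g/mol = 0.61 mol
Moles ÷ coefficient: H2SO4: 0.669997/1 = 0.67, NaOH: 0.61/2 = 0.305
(a) NaOH has the smaller value, so NaOH is the limiting reagent.
(b) Moles of Na2SO4 = 0.61 mol NaOH × (1/2) = 0.305 mol; mass = 0.305 mol × 142.05 g/mol = 43.33 g
(c) H2SO4 consumed = 0.61 × (1/2) = 0.305 mol; remaining = 0.669997 − 0.305 = 0.364997 mol; mass = 0.364997 mol × 98.09 g/mol = 35.8 g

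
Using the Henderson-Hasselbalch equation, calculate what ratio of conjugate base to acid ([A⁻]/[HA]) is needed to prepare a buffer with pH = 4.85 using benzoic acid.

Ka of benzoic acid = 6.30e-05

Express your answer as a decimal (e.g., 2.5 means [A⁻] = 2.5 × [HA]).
[A⁻]/[HA] = 4.460

pKa = −log(6.30e-05) = 4.2007. pH = pKa + log([A⁻]/[HA]). 4.85 = 4.2007 + log(ratio). log(ratio) = 4.85 − 4.2007 = 0.6493. ratio = 10^(0.6493) = 4.460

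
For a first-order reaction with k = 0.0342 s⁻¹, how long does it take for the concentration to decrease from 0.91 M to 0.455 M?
20.27 s

From ln[A] = ln[A]₀ - k·t: t = ln([A]₀/[A])/k = ln(0.91/0.455)/0.0342 = ln(2.0000)/0.0342 = 0.6931/0.0342 = 20.27 s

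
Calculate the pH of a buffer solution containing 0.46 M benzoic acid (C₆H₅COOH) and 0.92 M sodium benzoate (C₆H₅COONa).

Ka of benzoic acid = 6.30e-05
pH = 4.50

pKa = -log(6.30e-05) = 4.20. pH = pKa + log([A⁻]/[HA]) = 4.20 + log(0.92/0.46)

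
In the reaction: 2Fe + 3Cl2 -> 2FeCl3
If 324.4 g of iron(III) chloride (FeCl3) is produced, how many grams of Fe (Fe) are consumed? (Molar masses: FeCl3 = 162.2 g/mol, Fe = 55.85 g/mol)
Moles of FeCl3 = 324.4 g ÷ 162.2 g/mol = 2 mol
Mole ratio: 2 mol Fe / 2 mol FeCl3
Moles of Fe = 2 × (2/2) = 2 mol
Mass of Fe = 2 mol × 55.85 g/mol = 111.7 g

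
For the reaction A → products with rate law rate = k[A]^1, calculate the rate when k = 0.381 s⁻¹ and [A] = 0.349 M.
0.133 M/s

rate = k·[A]^1 = 0.381·(0.349)^1 = 0.381·0.349 = 0.133 M/s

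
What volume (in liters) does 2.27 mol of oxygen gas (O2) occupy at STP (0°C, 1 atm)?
At STP, 1 mol of gas occupies 22.4 L
Volume = 2.27 mol × 22.4 L/mol = 50.85 L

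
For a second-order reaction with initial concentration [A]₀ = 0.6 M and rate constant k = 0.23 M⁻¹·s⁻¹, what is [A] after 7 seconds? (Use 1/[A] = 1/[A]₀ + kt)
0.3052 M

1/[A] = 1/[A]₀ + k·t = 1/0.6 + (0.23)·(7) = 1.6667 + 1.6100 = 3.2767
[A] = 1/3.2767 = 0.3052 M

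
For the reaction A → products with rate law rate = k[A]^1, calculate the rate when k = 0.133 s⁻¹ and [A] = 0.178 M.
0.02367 M/s

rate = k·[A]^1 = 0.133·(0.178)^1 = 0.133·0.178 = 0.02367 M/s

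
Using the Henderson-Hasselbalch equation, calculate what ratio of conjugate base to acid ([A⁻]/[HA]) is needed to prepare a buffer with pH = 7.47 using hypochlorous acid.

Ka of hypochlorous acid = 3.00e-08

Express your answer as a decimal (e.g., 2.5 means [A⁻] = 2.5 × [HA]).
[A⁻]/[HA] = 0.885

pKa = −log(3.00e-08) = 7.5229. pH = pKa + log([A⁻]/[HA]). 7.47 = 7.5229 + log(ratio). log(ratio) = 7.47 − 7.5229 = -0.0529. ratio = 10^(-0.0529) = 0.885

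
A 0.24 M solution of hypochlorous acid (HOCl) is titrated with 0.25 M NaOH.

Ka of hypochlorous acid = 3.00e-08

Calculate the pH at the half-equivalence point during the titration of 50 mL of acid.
pH = pKa = 7.52

At the half-equivalence point, [HA] = [A⁻], so by Henderson–Hasselbalch pH = pKa + log(1) = pKa.
pKa = −log(3.00e-08) = 7.52.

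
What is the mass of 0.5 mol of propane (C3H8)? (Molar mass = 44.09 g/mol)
Mass = 0.5 mol × 44.09 g/mol = 22.05 g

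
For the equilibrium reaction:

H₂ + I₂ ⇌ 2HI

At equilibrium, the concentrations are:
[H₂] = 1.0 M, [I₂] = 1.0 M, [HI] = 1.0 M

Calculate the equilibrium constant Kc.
K_c = 1.0000

Kc = ([HI]^2) / ([H₂] × [I₂])
   = ((1.0)^2) / ((1.0)·(1.0))
   = 1 / 1 = 1.0000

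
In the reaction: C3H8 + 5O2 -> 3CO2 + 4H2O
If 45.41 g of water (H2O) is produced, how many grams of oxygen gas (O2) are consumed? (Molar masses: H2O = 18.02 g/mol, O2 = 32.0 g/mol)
Moles of H2O = 45.41 g ÷ 18.02 g/mol = 2.51998 mol
Mole ratio: 5 mol O2 / 4 mol H2O
Moles of O2 = 2.51998 × (5/4) = 3.14997 mol
Mass of O2 = 3.14997 mol × 32.0 g/mol = 100.8 g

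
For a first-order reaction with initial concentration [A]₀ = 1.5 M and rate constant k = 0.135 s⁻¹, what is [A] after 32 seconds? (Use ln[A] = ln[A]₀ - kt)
0.0199 M

ln[A] = ln[A]₀ - k·t = ln(1.5) - (0.135)·(32) = 0.4055 - 4.3200 = -3.9145
[A] = e^(-3.9145) = 0.0199 M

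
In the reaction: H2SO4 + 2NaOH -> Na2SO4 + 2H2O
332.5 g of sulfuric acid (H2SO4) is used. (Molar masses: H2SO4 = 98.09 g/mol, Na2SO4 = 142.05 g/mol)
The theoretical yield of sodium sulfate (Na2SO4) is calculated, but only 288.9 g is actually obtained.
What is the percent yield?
Moles of H2SO4 = 332.5 g ÷ 98.09 g/mol = 3.38974 mol
Mole ratio: 1 mol Na2SO4 / 1 mol H2SO4
Moles of Na2SO4 = 3.38974 × (1/1) = 3.38974 mol
Theoretical yield = 3.38974 mol × 142.05 g/mol = 481.51 g
Actual yield = 288.9 g
Percent yield = (288.9 / 481.51) × 100% = 60.0%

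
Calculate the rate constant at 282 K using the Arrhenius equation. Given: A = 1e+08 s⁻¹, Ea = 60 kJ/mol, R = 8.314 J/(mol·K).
7.69e-04 s⁻¹

k = A·exp(-Ea/(R·T)) = 1e+08·exp(-60000/(8.314·282)) = 1e+08·exp(-25.5913) = 1e+08·7.6886e-12 = 7.69e-04 s⁻¹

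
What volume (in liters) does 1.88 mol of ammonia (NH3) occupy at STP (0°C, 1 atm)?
At STP, 1 mol of gas occupies 22.4 L
Volume = 1.88 mol × 22.4 L/mol = 42.11 L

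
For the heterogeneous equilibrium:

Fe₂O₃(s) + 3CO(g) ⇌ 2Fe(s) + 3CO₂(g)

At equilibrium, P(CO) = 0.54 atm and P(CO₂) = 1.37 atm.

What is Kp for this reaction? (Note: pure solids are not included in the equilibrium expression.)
K_p = 16.330

Solids (Fe₂O₃, Fe) are excluded.
Kp = P(CO₂)³/P(CO)³ = (1.37)³/(0.54)³ = 2.571/0.1575 = 16.330.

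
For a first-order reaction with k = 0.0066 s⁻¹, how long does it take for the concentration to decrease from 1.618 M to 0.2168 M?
304.54 s

From ln[A] = ln[A]₀ - k·t: t = ln([A]₀/[A])/k = ln(1.618/0.2168)/0.0066 = ln(7.4631)/0.0066 = 2.0100/0.0066 = 304.54 s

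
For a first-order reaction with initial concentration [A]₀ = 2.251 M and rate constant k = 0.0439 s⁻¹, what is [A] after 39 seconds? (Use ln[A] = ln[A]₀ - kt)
0.4063 M

ln[A] = ln[A]₀ - k·t = ln(2.251) - (0.0439)·(39) = 0.8114 - 1.7121 = -0.9007
[A] = e^(-0.9007) = 0.4063 M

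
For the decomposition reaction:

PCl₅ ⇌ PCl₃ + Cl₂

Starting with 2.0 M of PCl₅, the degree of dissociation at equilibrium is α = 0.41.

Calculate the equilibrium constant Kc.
K_c = 0.5698

x = α·[A]₀ = 0.41 × 2.0 = 0.82 M dissociated.
At eq: [PCl₅] = 2.0 − 0.82 = 1.18 M; [PCl₃] = [Cl₂] = x = 0.82 M.
Kc = [PCl₃][Cl₂]/[PCl₅] = (0.82)²/1.18 = 0.5698.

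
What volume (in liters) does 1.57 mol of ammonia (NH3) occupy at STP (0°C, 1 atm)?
At STP, 1 mol of gas occupies 22.4 L
Volume = 1.57 mol × 22.4 L/mol = 35.17 L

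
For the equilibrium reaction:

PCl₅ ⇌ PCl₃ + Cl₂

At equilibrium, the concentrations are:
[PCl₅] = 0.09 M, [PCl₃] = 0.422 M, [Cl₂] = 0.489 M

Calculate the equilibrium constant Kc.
K_c = 2.2929

Kc = ([PCl₃] × [Cl₂]) / ([PCl₅])
   = ((0.422)·(0.489)) / ((0.09))
   = 0.20636 / 0.09 = 2.2929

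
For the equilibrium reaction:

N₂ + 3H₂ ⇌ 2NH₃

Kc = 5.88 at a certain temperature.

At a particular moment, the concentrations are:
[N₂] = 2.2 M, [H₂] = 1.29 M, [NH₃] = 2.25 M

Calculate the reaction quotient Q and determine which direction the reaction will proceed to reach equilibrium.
Q = 1.072, Q < K, reaction proceeds forward (toward products)

Q = ([NH₃]^2) / ([N₂] × [H₂]^3)
  = ((2.25)^2) / ((2.2)·(1.29)^3) = 5.0625/4.7227 = 1.072
Since Q = 1.072 < Kc = 5.88, the reaction proceeds forward (toward products) to reach equilibrium.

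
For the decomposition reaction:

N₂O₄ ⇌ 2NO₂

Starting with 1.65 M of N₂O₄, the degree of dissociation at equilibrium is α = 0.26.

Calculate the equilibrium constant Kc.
K_c = 0.6029

x = α·[A]₀ = 0.26 × 1.65 = 0.429 M dissociated.
At eq: [N₂O₄] = 1.65 − 0.429 = 1.221 M; [NO₂] = 2x = 0.858 M.
Kc = [NO₂]²/[N₂O₄] = (0.858)²/1.221 = 0.6029.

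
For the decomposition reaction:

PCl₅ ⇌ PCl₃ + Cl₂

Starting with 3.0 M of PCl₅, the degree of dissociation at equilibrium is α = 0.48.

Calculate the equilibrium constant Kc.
K_c = 1.3292

x = α·[A]₀ = 0.48 × 3.0 = 1.44 M dissociated.
At eq: [PCl₅] = 3.0 − 1.44 = 1.56 M; [PCl₃] = [Cl₂] = x = 1.44 M.
Kc = [PCl₃][Cl₂]/[PCl₅] = (1.44)²/1.56 = 1.329.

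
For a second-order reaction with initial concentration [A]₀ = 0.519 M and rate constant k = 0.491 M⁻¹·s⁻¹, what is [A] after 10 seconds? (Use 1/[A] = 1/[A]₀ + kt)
0.1463 M

1/[A] = 1/[A]₀ + k·t = 1/0.519 + (0.491)·(10) = 1.9268 + 4.9100 = 6.8368
[A] = 1/6.8368 = 0.1463 M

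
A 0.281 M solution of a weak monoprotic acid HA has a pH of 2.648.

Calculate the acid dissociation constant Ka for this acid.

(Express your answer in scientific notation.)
K_a = 1.81e-05

[H⁺] = 10^(−pH) = 10^(−2.648) = 2.249e-03 M. For HA ⇌ H⁺ + A⁻, Ka = x²/(C − x) = (2.249e-03)²/(0.281 − 2.249e-03) = 1.81e-05.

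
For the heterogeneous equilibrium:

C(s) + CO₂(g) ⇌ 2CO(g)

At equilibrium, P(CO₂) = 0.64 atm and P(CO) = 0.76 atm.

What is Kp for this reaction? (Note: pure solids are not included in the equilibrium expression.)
K_p = 0.902

Solid C is excluded.
Kp = P(CO)²/P(CO₂) = (0.76)²/0.64 = 0.5776/0.64 = 0.902.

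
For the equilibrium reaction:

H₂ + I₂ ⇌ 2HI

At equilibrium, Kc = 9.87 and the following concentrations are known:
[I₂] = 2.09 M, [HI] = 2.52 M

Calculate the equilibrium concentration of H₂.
[H₂] = 0.3078 M

Kc = ([HI]^2) / ([H₂] × [I₂]) = 9.87
[H₂]^1 = (product terms)/(Kc · other reactant terms) = 6.3504 / (9.87 · 2.09) = 0.30785
[H₂] = 0.3078 M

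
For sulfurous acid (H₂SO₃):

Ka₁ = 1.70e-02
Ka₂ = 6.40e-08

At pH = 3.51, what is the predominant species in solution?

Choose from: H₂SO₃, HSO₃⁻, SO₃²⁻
HSO₃⁻

pKa1 = 1.77, pKa2 = 7.19. Each pKa is the crossover between adjacent species; pH = 3.51 lies in the region where HSO₃⁻ predominates.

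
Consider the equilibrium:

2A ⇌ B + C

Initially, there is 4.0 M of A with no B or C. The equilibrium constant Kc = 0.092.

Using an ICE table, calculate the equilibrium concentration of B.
[B] = 0.755 M

ICE: [A] = 4.0 − 2x, [B] = [C] = x.
Kc = x²/(4.0 − 2x)² = 0.092 ⇒ √Kc = x/(4.0 − 2x).
x = √0.092·4.0/(1 + 2√0.092) = 0.30332·4.0/1.6066 = 0.75516.
[B] = x = 0.755 M.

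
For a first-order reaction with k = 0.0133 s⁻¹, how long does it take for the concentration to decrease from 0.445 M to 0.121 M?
97.92 s

From ln[A] = ln[A]₀ - k·t: t = ln([A]₀/[A])/k = ln(0.445/0.121)/0.0133 = ln(3.6777)/0.0133 = 1.3023/0.0133 = 97.92 s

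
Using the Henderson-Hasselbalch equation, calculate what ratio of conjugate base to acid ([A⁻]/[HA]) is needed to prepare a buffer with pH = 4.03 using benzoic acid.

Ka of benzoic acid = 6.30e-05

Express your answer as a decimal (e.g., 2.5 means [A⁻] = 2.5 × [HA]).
[A⁻]/[HA] = 0.675

pKa = −log(6.30e-05) = 4.2007. pH = pKa + log([A⁻]/[HA]). 4.03 = 4.2007 + log(ratio). log(ratio) = 4.03 − 4.2007 = -0.1707. ratio = 10^(-0.1707) = 0.675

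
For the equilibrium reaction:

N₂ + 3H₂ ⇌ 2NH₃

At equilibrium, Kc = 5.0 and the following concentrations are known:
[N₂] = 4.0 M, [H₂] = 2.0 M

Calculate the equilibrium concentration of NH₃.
[NH₃] = 12.6491 M

Kc = ([NH₃]^2) / ([N₂] × [H₂]^3) = 5.0
[NH₃]^2 = Kc · (reactant terms)/(other product terms) = 5.0 · 32 / 1 = 160
[NH₃] = (160)^(1/2) = 12.6491 M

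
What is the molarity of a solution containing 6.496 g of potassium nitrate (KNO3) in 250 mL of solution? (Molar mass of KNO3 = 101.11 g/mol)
Moles of KNO3 = 6.496 g ÷ 101.11 g/mol = 0.0642469 mol
Volume = 250 mL = 0.25 L
Molarity = 0.0642469 mol ÷ 0.25 L = 0.257 M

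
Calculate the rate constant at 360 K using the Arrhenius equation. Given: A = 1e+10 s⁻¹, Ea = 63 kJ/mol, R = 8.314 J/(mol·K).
7.22e+00 s⁻¹

k = A·exp(-Ea/(R·T)) = 1e+10·exp(-63000/(8.314·360)) = 1e+10·exp(-21.0488) = 1e+10·7.2212e-10 = 7.22e+00 s⁻¹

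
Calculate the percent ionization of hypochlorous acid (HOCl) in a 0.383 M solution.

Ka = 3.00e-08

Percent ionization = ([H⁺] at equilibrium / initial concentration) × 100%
Percent ionization = 0.028%

Let x = [H⁺]. Ka = x²/(C - x) ⇒ x² + (3.00e-08)x - (3.00e-08)(0.383) = 0. x = 1.0718e-04. Percent = (1.0718e-04/0.383) × 100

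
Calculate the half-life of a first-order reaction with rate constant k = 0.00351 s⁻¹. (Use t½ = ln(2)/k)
197.48 s

t½ = ln(2)/k = 0.6931/0.00351 = 197.48 s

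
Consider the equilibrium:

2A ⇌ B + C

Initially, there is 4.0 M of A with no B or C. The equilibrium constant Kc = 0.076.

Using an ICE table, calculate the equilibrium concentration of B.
[B] = 0.711 M

ICE: [A] = 4.0 − 2x, [B] = [C] = x.
Kc = x²/(4.0 − 2x)² = 0.076 ⇒ √Kc = x/(4.0 − 2x).
x = √0.076·4.0/(1 + 2√0.076) = 0.27568·4.0/1.5514 = 0.71081.
[B] = x = 0.711 M.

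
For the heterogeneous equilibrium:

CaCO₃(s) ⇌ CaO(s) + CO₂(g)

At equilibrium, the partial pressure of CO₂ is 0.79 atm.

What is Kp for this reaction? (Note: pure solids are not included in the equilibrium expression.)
K_p = 0.79

Solids (CaCO₃, CaO) have activity 1 and are excluded.
Kp = P(CO₂) = 0.79.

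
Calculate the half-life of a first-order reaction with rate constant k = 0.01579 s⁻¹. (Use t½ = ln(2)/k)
43.90 s

t½ = ln(2)/k = 0.6931/0.01579 = 43.90 s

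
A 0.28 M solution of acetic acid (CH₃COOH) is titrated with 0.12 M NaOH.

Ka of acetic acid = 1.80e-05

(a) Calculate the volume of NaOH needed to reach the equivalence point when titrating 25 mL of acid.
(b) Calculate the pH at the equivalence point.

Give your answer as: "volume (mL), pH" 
V = 58.3 mL, pH = 8.83

(a) At equivalence: moles acid = moles base.
moles acid = 0.28 × 0.025 = 0.007 mol; V_NaOH = 0.007/0.12 = 0.05833 L = 58.3 mL.
(b) At equivalence, all acid → conjugate base A⁻ at [A⁻] = 0.007/0.08333 = 0.084 M.
Kb = Kw/Ka = 1.0e-14/1.80e-05 = 5.556e-10; [OH⁻] = √(Kb·[A⁻]) = 6.831e-06; pOH = 5.17; pH = 14 − pOH = 8.83.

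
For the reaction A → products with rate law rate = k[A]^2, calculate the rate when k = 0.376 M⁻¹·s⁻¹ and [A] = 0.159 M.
0.009506 M/s

rate = k·[A]^2 = 0.376·(0.159)^2 = 0.376·0.025281 = 0.009506 M/s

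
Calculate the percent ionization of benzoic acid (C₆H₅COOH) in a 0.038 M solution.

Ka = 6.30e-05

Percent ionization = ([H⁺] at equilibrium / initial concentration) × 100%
Percent ionization = 3.99%

Let x = [H⁺]. Ka = x²/(C - x) ⇒ x² + (6.30e-05)x - (6.30e-05)(0.038) = 0. x = 1.5161e-03. Percent = (1.5161e-03/0.038) × 100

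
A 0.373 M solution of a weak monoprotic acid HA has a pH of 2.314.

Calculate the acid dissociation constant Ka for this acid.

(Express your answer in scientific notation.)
K_a = 6.40e-05

[H⁺] = 10^(−pH) = 10^(−2.314) = 4.853e-03 M. For HA ⇌ H⁺ + A⁻, Ka = x²/(C − x) = (4.853e-03)²/(0.373 − 4.853e-03) = 6.40e-05.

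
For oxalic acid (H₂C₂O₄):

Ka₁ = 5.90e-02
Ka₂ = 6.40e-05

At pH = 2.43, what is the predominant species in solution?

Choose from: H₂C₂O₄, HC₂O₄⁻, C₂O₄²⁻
HC₂O₄⁻

pKa1 = 1.23, pKa2 = 4.19. Each pKa is the crossover between adjacent species; pH = 2.43 lies in the region where HC₂O₄⁻ predominates.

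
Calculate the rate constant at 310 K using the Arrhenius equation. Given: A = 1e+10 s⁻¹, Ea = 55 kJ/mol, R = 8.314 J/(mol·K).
5.40e+00 s⁻¹

k = A·exp(-Ea/(R·T)) = 1e+10·exp(-55000/(8.314·310)) = 1e+10·exp(-21.3398) = 1e+10·5.3980e-10 = 5.40e+00 s⁻¹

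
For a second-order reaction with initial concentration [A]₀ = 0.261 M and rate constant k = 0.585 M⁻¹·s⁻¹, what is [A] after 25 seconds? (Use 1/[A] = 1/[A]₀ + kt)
0.0542 M

1/[A] = 1/[A]₀ + k·t = 1/0.261 + (0.585)·(25) = 3.8314 + 14.6250 = 18.4564
[A] = 1/18.4564 = 0.0542 M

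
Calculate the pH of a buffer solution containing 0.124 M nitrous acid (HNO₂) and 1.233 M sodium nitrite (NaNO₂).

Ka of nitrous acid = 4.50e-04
pH = 4.34

pKa = -log(4.50e-04) = 3.35. pH = pKa + log([A⁻]/[HA]) = 3.35 + log(1.233/0.124)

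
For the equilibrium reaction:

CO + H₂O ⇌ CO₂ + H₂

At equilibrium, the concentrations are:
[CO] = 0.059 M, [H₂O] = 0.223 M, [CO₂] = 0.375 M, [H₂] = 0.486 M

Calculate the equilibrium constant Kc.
K_c = 13.8519

Kc = ([CO₂] × [H₂]) / ([CO] × [H₂O])
   = ((0.375)·(0.486)) / ((0.059)·(0.223))
   = 0.18225 / 0.013157 = 13.8519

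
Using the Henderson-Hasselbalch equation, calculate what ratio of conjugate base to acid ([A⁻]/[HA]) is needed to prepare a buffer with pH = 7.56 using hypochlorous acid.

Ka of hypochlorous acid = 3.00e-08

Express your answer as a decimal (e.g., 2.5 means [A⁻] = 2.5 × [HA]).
[A⁻]/[HA] = 1.089

pKa = −log(3.00e-08) = 7.5229. pH = pKa + log([A⁻]/[HA]). 7.56 = 7.5229 + log(ratio). log(ratio) = 7.56 − 7.5229 = 0.0371. ratio = 10^(0.0371) = 1.089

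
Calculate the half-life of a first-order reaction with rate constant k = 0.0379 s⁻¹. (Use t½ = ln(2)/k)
18.29 s

t½ = ln(2)/k = 0.6931/0.0379 = 18.29 s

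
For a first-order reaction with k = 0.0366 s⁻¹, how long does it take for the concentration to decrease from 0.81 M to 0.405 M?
18.94 s

From ln[A] = ln[A]₀ - k·t: t = ln([A]₀/[A])/k = ln(0.81/0.405)/0.0366 = ln(2.0000)/0.0366 = 0.6931/0.0366 = 18.94 s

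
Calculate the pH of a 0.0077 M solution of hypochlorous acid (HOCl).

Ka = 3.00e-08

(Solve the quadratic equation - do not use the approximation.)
pH = 4.82

x² + Ka×x - Ka×C = 0. Using quadratic formula: [H⁺] = 1.5184e-05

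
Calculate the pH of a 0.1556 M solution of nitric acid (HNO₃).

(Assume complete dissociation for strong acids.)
pH = 0.81

[H⁺] = 0.1556 M for strong acid. pH = -log[H⁺] = -log(0.1556)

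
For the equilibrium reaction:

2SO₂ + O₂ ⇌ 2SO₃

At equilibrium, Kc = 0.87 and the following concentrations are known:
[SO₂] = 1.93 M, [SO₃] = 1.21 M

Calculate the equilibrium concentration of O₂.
[O₂] = 0.4518 M

Kc = ([SO₃]^2) / ([SO₂]^2 × [O₂]) = 0.87
[O₂]^1 = (product terms)/(Kc · other reactant terms) = 1.4641 / (0.87 · 3.7249) = 0.45179
[O₂] = 0.4518 M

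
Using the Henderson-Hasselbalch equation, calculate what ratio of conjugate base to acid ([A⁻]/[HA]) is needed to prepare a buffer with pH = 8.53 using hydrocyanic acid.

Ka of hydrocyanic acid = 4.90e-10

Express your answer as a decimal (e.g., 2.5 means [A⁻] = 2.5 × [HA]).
[A⁻]/[HA] = 0.166

pKa = −log(4.90e-10) = 9.3098. pH = pKa + log([A⁻]/[HA]). 8.53 = 9.3098 + log(ratio). log(ratio) = 8.53 − 9.3098 = -0.7798. ratio = 10^(-0.7798) = 0.166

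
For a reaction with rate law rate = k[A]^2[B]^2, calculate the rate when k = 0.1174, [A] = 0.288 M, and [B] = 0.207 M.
0.0004172 M/s

rate = k·[A]^2·[B]^2 = 0.1174·(0.288)^2·(0.207)^2 = 0.1174·0.082944·0.042849 = 0.0004172 M/s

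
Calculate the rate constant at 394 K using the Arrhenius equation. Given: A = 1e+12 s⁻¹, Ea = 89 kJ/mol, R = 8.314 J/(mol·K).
1.59e+00 s⁻¹

k = A·exp(-Ea/(R·T)) = 1e+12·exp(-89000/(8.314·394)) = 1e+12·exp(-27.1696) = 1e+12·1.5863e-12 = 1.59e+00 s⁻¹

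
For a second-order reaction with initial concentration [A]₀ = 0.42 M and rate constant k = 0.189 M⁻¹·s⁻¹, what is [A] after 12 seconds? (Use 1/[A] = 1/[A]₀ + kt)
0.2151 M

1/[A] = 1/[A]₀ + k·t = 1/0.42 + (0.189)·(12) = 2.3810 + 2.2680 = 4.6490
[A] = 1/4.6490 = 0.2151 M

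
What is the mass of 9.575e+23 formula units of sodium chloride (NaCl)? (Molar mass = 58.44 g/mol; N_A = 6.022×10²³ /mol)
Moles = 9.575e+23 ÷ 6.022×10²³ = 1.59 mol
Mass = 1.59 mol × 58.44 g/mol = 92.92 g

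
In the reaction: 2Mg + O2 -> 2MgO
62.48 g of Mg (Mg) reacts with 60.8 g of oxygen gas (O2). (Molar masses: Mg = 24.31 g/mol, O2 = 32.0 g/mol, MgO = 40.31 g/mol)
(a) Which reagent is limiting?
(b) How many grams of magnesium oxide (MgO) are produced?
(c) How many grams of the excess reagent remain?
(a) Mg, (b) 103.6 g, (c) 19.68 g

Moles of Mg = 62.48 g ÷ 24.31 g/mol = 2.57014 mol
Moles of O2 = 60.8 g ÷ 32.0 g/mol = 1.9 mol
Moles ÷ coefficient: Mg: 2.57014/2 = 1.285, O2: 1.9/1 = 1.9
(a) Mg has the smaller value, so Mg is the limiting reagent.
(b) Moles of MgO = 2.57014 mol Mg × (2/2) = 2.57014 mol; mass = 2.57014 mol × 40.31 g/mol = 103.6 g
(c) O2 consumed = 2.57014 × (1/2) = 1.28507 mol; remaining = 1.9 − 1.28507 = 0.614932 mol; mass = 0.614932 mol × 32.0 g/mol = 19.68 g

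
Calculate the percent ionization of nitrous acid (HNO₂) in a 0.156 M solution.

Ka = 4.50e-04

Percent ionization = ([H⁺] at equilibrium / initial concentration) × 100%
Percent ionization = 5.23%

Let x = [H⁺]. Ka = x²/(C - x) ⇒ x² + (4.50e-04)x - (4.50e-04)(0.156) = 0. x = 8.1566e-03. Percent = (8.1566e-03/0.156) × 100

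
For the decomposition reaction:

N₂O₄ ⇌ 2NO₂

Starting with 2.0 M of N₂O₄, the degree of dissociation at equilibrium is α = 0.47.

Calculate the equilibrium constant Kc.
K_c = 3.3343

x = α·[A]₀ = 0.47 × 2.0 = 0.94 M dissociated.
At eq: [N₂O₄] = 2.0 − 0.94 = 1.06 M; [NO₂] = 2x = 1.88 M.
Kc = [NO₂]²/[N₂O₄] = (1.88)²/1.06 = 3.334.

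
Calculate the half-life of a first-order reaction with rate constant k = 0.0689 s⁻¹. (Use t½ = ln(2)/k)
10.06 s

t½ = ln(2)/k = 0.6931/0.0689 = 10.06 s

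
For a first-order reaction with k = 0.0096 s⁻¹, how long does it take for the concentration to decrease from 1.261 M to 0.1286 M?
237.81 s

From ln[A] = ln[A]₀ - k·t: t = ln([A]₀/[A])/k = ln(1.261/0.1286)/0.0096 = ln(9.8056)/0.0096 = 2.2830/0.0096 = 237.81 s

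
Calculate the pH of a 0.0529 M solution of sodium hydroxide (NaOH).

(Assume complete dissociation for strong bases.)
pH = 12.72

[OH⁻] = 0.0529 M for strong base. pOH = -log[OH⁻] = 1.28, pH = 14 - pOH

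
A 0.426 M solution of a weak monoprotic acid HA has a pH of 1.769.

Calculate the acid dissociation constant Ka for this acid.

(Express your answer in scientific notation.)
K_a = 7.08e-04

[H⁺] = 10^(−pH) = 10^(−1.769) = 1.702e-02 M. For HA ⇌ H⁺ + A⁻, Ka = x²/(C − x) = (1.702e-02)²/(0.426 − 1.702e-02) = 7.08e-04.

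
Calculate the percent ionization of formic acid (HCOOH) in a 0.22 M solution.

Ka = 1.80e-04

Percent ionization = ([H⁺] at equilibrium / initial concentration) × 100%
Percent ionization = 2.82%

Let x = [H⁺]. Ka = x²/(C - x) ⇒ x² + (1.80e-04)x - (1.80e-04)(0.22) = 0. x = 6.2035e-03. Percent = (6.2035e-03/0.22) × 100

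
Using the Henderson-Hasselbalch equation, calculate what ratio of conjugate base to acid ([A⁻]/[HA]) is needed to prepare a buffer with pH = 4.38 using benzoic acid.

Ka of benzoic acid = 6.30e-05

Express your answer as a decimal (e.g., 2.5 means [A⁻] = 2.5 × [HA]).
[A⁻]/[HA] = 1.511

pKa = −log(6.30e-05) = 4.2007. pH = pKa + log([A⁻]/[HA]). 4.38 = 4.2007 + log(ratio). log(ratio) = 4.38 − 4.2007 = 0.1793. ratio = 10^(0.1793) = 1.511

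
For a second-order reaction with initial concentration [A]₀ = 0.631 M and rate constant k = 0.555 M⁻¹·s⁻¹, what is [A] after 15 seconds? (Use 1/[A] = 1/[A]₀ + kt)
0.1009 M

1/[A] = 1/[A]₀ + k·t = 1/0.631 + (0.555)·(15) = 1.5848 + 8.3250 = 9.9098
[A] = 1/9.9098 = 0.1009 M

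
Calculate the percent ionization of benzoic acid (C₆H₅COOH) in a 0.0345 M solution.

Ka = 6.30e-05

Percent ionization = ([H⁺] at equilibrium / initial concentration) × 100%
Percent ionization = 4.18%

Let x = [H⁺]. Ka = x²/(C - x) ⇒ x² + (6.30e-05)x - (6.30e-05)(0.0345) = 0. x = 1.4431e-03. Percent = (1.4431e-03/0.0345) × 100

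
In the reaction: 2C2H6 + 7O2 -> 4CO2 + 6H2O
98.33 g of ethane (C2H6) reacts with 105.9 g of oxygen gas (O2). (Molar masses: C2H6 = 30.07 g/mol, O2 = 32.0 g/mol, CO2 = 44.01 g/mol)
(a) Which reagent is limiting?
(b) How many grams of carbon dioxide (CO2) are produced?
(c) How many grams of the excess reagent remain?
(a) O2, (b) 83.23 g, (c) 69.9 g

Moles of C2H6 = 98.33 g ÷ 30.07 g/mol = 3.27004 mol
Moles of O2 = 105.9 g ÷ 32.0 g/mol = 3.30938 mol
Moles ÷ coefficient: C2H6: 3.27004/2 = 1.635, O2: 3.30938/7 = 0.4728
(a) O2 has the smaller value, so O2 is the limiting reagent.
(b) Moles of CO2 = 3.30938 mol O2 × (4/7) = 1.89107 mol; mass = 1.89107 mol × 44.01 g/mol = 83.23 g
(c) C2H6 consumed = 3.30938 × (2/7) = 0.945536 mol; remaining = 3.27004 − 0.945536 = 2.3245 mol; mass = 2.3245 mol × 30.07 g/mol = 69.9 g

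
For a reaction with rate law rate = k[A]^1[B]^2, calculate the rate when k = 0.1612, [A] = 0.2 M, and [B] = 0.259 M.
0.002163 M/s

rate = k·[A]^1·[B]^2 = 0.1612·(0.2)^1·(0.259)^2 = 0.1612·0.2·0.067081 = 0.002163 M/s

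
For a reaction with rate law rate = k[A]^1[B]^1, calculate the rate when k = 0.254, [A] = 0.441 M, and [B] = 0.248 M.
0.02778 M/s

rate = k·[A]^1·[B]^1 = 0.254·(0.441)^1·(0.248)^1 = 0.254·0.441·0.248 = 0.02778 M/s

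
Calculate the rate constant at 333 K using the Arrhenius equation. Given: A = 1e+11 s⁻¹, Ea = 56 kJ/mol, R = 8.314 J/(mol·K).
1.64e+02 s⁻¹

k = A·exp(-Ea/(R·T)) = 1e+11·exp(-56000/(8.314·333)) = 1e+11·exp(-20.2271) = 1e+11·1.6424e-09 = 1.64e+02 s⁻¹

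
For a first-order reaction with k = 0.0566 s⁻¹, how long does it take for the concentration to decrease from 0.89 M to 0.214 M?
25.18 s

From ln[A] = ln[A]₀ - k·t: t = ln([A]₀/[A])/k = ln(0.89/0.214)/0.0566 = ln(4.1589)/0.0566 = 1.4252/0.0566 = 25.18 s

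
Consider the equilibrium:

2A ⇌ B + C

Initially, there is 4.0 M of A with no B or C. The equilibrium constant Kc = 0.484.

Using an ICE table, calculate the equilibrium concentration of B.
[B] = 1.164 M

ICE: [A] = 4.0 − 2x, [B] = [C] = x.
Kc = x²/(4.0 − 2x)² = 0.484 ⇒ √Kc = x/(4.0 − 2x).
x = √0.484·4.0/(1 + 2√0.484) = 0.6957·4.0/2.3914 = 1.1637.
[B] = x = 1.164 M.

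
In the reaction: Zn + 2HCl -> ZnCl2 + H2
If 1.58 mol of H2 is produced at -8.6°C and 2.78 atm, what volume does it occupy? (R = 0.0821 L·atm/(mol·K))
T = -8.6°C + 273.15 = 264.55 K
V = nRT/P = (1.58 × 0.0821 × 264.55) / 2.78
V = 12.34 L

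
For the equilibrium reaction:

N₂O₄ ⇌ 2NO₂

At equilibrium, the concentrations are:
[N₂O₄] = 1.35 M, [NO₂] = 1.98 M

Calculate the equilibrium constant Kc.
K_c = 2.9040

Kc = ([NO₂]^2) / ([N₂O₄])
   = ((1.98)^2) / ((1.35))
   = 3.9204 / 1.35 = 2.9040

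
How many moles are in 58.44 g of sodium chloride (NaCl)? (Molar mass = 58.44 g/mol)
Moles = 58.44 g ÷ 58.44 g/mol = 1 mol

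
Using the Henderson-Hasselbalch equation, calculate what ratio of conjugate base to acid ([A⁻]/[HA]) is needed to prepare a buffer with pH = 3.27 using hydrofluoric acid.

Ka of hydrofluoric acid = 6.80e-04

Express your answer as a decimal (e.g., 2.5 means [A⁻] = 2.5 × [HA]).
[A⁻]/[HA] = 1.266

pKa = −log(6.80e-04) = 3.1675. pH = pKa + log([A⁻]/[HA]). 3.27 = 3.1675 + log(ratio). log(ratio) = 3.27 − 3.1675 = 0.1025. ratio = 10^(0.1025) = 1.266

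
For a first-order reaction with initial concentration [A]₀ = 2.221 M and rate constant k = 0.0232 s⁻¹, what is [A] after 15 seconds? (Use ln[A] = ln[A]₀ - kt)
1.5682 M

ln[A] = ln[A]₀ - k·t = ln(2.221) - (0.0232)·(15) = 0.7980 - 0.3480 = 0.4500
[A] = e^(0.4500) = 1.5682 M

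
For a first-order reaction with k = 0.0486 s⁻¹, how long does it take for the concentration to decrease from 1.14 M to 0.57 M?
14.26 s

From ln[A] = ln[A]₀ - k·t: t = ln([A]₀/[A])/k = ln(1.14/0.57)/0.0486 = ln(2.0000)/0.0486 = 0.6931/0.0486 = 14.26 s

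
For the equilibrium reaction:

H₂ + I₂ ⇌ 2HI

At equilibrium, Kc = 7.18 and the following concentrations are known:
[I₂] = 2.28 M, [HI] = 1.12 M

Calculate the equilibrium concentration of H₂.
[H₂] = 0.0766 M

Kc = ([HI]^2) / ([H₂] × [I₂]) = 7.18
[H₂]^1 = (product terms)/(Kc · other reactant terms) = 1.2544 / (7.18 · 2.28) = 0.076626
[H₂] = 0.0766 M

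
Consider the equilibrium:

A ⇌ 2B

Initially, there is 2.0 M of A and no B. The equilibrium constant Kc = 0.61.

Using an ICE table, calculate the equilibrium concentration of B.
[B] = 0.963 M

ICE: [A] = 2.0 − x, [B] = 2x.
Kc = (2x)²/(2.0 − x) = 0.61 ⇒ 4x² + 0.61x − 1.22 = 0.
x = (−0.61 + √(0.61² + 4·4·1.22))/(2·4) = (−0.61 + √19.892)/8 = 0.48126.
[B] = 2x = 0.963 M.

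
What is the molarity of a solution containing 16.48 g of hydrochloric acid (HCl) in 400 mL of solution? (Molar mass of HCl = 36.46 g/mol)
Moles of HCl = 16.48 g ÷ 36.46 g/mol = 0.452002 mol
Volume = 400 mL = 0.4 L
Molarity = 0.452002 mol ÷ 0.4 L = 1.13 M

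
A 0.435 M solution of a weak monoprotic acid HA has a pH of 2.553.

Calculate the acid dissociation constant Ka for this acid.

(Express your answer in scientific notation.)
K_a = 1.81e-05

[H⁺] = 10^(−pH) = 10^(−2.553) = 2.799e-03 M. For HA ⇌ H⁺ + A⁻, Ka = x²/(C − x) = (2.799e-03)²/(0.435 − 2.799e-03) = 1.81e-05.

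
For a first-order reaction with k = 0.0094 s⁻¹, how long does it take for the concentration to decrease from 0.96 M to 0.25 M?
143.14 s

From ln[A] = ln[A]₀ - k·t: t = ln([A]₀/[A])/k = ln(0.96/0.25)/0.0094 = ln(3.8400)/0.0094 = 1.3455/0.0094 = 143.14 s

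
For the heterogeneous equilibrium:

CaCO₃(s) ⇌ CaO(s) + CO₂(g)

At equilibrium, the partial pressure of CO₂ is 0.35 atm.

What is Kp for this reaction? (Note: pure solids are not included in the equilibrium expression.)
K_p = 0.35

Solids (CaCO₃, CaO) have activity 1 and are excluded.
Kp = P(CO₂) = 0.35.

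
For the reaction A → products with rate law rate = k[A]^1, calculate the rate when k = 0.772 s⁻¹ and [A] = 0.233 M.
0.1799 M/s

rate = k·[A]^1 = 0.772·(0.233)^1 = 0.772·0.233 = 0.1799 M/s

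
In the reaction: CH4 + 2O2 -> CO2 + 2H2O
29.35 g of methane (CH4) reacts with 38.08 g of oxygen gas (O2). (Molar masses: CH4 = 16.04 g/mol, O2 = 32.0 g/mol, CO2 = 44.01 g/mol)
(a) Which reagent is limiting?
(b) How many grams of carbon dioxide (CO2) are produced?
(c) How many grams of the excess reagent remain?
(a) O2, (b) 26.19 g, (c) 19.81 g

Moles of CH4 = 29.35 g ÷ 16.04 g/mol = 1.8298 mol
Moles of O2 = 38.08 g ÷ 32.0 g/mol = 1.19 mol
Moles ÷ coefficient: CH4: 1.8298/1 = 1.83, O2: 1.19/2 = 0.595
(a) O2 has the smaller value, so O2 is the limiting reagent.
(b) Moles of CO2 = 1.19 mol O2 × (1/2) = 0.595 mol; mass = 0.595 mol × 44.01 g/mol = 26.19 g
(c) CH4 consumed = 1.19 × (1/2) = 0.595 mol; remaining = 1.8298 − 0.595 = 1.2348 mol; mass = 1.2348 mol × 16.04 g/mol = 19.81 g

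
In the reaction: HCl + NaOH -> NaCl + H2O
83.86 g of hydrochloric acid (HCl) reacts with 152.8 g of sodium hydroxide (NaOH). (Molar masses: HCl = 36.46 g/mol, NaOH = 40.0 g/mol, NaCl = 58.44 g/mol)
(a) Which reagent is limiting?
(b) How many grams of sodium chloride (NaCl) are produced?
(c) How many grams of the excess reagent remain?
(a) HCl, (b) 134.4 g, (c) 60.8 g

Moles of HCl = 83.86 g ÷ 36.46 g/mol = 2.30005 mol
Moles of NaOH = 152.8 g ÷ 40.0 g/mol = 3.82 mol
Moles ÷ coefficient: HCl: 2.30005/1 = 2.3, NaOH: 3.82/1 = 3.82
(a) HCl has the smaller value, so HCl is the limiting reagent.
(b) Moles of NaCl = 2.30005 mol HCl × (1/1) = 2.30005 mol; mass = 2.30005 mol × 58.44 g/mol = 134.4 g
(c) NaOH consumed = 2.30005 × (1/1) = 2.30005 mol; remaining = 3.82 − 2.30005 = 1.51995 mol; mass = 1.51995 mol × 40.0 g/mol = 60.8 g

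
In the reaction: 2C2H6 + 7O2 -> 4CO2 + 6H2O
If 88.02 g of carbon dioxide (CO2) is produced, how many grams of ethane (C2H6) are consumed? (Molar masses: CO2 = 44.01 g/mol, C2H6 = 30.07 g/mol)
Moles of CO2 = 88.02 g ÷ 44.01 g/mol = 2 mol
Mole ratio: 2 mol C2H6 / 4 mol CO2
Moles of C2H6 = 2 × (2/4) = 1 mol
Mass of C2H6 = 1 mol × 30.07 g/mol = 30.07 g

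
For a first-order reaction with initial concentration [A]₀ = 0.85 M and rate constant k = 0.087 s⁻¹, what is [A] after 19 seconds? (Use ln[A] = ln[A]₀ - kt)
0.1628 M

ln[A] = ln[A]₀ - k·t = ln(0.85) - (0.087)·(19) = -0.1625 - 1.6530 = -1.8155
[A] = e^(-1.8155) = 0.1628 M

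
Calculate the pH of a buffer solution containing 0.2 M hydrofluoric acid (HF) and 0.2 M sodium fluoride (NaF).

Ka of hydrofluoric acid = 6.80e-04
pH = 3.17

pKa = -log(6.80e-04) = 3.17. pH = pKa + log([A⁻]/[HA]) = 3.17 + log(0.2/0.2)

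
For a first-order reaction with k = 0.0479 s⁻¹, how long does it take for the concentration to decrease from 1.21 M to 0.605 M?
14.47 s

From ln[A] = ln[A]₀ - k·t: t = ln([A]₀/[A])/k = ln(1.21/0.605)/0.0479 = ln(2.0000)/0.0479 = 0.6931/0.0479 = 14.47 s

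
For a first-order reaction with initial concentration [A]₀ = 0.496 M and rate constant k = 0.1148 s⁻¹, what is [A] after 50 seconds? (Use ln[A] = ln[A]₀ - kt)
0.0016 M

ln[A] = ln[A]₀ - k·t = ln(0.496) - (0.1148)·(50) = -0.7012 - 5.7400 = -6.4412
[A] = e^(-6.4412) = 0.0016 M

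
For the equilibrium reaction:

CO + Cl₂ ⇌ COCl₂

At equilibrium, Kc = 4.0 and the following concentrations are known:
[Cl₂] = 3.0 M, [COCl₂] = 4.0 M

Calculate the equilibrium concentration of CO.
[CO] = 0.3333 M

Kc = ([COCl₂]) / ([CO] × [Cl₂]) = 4.0
[CO]^1 = (product terms)/(Kc · other reactant terms) = 4 / (4.0 · 3) = 0.33333
[CO] = 0.3333 M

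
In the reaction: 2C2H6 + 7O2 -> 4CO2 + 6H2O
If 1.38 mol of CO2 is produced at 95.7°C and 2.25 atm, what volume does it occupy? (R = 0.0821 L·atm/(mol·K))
T = 95.7°C + 273.15 = 368.85 K
V = nRT/P = (1.38 × 0.0821 × 368.85) / 2.25
V = 18.57 L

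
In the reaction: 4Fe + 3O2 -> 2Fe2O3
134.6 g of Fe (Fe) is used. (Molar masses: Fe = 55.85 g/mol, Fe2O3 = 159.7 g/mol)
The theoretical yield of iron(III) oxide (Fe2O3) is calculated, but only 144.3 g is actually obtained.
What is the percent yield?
Moles of Fe = 134.6 g ÷ 55.85 g/mol = 2.41003 mol
Mole ratio: 2 mol Fe2O3 / 4 mol Fe
Moles of Fe2O3 = 2.41003 × (2/4) = 1.20501 mol
Theoretical yield = 1.20501 mol × 159.7 g/mol = 192.44 g
Actual yield = 144.3 g
Percent yield = (144.3 / 192.44) × 100% = 75.0%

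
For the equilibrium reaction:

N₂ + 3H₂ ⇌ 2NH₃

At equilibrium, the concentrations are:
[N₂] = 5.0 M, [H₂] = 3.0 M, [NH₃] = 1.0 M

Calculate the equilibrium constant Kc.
K_c = 7.41e-03

Kc = ([NH₃]^2) / ([N₂] × [H₂]^3)
   = ((1.0)^2) / ((5.0)·(3.0)^3)
   = 1 / 135 = 7.41e-03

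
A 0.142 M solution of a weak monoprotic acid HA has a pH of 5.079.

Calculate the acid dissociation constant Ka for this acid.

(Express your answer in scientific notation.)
K_a = 4.89e-10

[H⁺] = 10^(−pH) = 10^(−5.079) = 8.337e-06 M. For HA ⇌ H⁺ + A⁻, Ka = x²/(C − x) = (8.337e-06)²/(0.142 − 8.337e-06) = 4.89e-10.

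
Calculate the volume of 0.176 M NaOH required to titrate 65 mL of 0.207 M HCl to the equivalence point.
V_{base} = 76.4 mL

At equivalence: moles acid = moles base.
moles HCl = 0.207 M × 0.065 L = 0.013455 mol
V_NaOH = 0.013455 mol ÷ 0.176 M = 0.07645 L = 76.4 mL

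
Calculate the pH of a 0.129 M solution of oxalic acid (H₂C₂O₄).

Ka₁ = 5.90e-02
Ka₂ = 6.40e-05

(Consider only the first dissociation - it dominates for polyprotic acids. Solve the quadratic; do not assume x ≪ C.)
pH = 1.20

x² + Ka₁·x − Ka₁·C = 0 with Ka₁ = 5.90e-02, C = 0.129.
x = (−Ka₁ + √(Ka₁² + 4·Ka₁·C))/2 = 6.2594e-02 M, so pH = 1.20.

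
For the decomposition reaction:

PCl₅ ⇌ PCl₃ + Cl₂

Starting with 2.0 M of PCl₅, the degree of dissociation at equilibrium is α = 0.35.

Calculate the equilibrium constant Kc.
K_c = 0.3769

x = α·[A]₀ = 0.35 × 2.0 = 0.7 M dissociated.
At eq: [PCl₅] = 2.0 − 0.7 = 1.3 M; [PCl₃] = [Cl₂] = x = 0.7 M.
Kc = [PCl₃][Cl₂]/[PCl₅] = (0.7)²/1.3 = 0.3769.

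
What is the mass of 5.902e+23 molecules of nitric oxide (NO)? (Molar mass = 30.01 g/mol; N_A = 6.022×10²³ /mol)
Moles = 5.902e+23 ÷ 6.022×10²³ = 0.980073 mol
Mass = 0.980073 mol × 30.01 g/mol = 29.41 g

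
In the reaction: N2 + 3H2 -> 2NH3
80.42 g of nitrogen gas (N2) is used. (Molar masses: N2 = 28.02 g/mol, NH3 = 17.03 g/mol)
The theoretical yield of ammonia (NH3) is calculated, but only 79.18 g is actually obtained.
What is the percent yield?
Moles of N2 = 80.42 g ÷ 28.02 g/mol = 2.87009 mol
Mole ratio: 2 mol NH3 / 1 mol N2
Moles of NH3 = 2.87009 × (2/1) = 5.74019 mol
Theoretical yield = 5.74019 mol × 17.03 g/mol = 97.755 g
Actual yield = 79.18 g
Percent yield = (79.18 / 97.755) × 100% = 81.0%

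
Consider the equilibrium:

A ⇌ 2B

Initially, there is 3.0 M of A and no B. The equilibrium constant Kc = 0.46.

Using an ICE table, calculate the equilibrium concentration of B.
[B] = 1.065 M

ICE: [A] = 3.0 − x, [B] = 2x.
Kc = (2x)²/(3.0 − x) = 0.46 ⇒ 4x² + 0.46x − 1.38 = 0.
x = (−0.46 + √(0.46² + 4·4·1.38))/(2·4) = (−0.46 + √22.292)/8 = 0.53267.
[B] = 2x = 1.065 M.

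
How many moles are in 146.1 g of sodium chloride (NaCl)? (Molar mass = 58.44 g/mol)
Moles = 146.1 g ÷ 58.44 g/mol = 2.5 mol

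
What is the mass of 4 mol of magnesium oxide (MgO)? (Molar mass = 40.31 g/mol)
Mass = 4 mol × 40.31 g/mol = 161.2 g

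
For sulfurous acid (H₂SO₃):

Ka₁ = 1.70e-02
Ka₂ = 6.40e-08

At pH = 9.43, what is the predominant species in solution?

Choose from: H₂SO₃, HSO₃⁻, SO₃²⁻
SO₃²⁻

pKa1 = 1.77, pKa2 = 7.19. Each pKa is the crossover between adjacent species; pH = 9.43 lies in the region where SO₃²⁻ predominates.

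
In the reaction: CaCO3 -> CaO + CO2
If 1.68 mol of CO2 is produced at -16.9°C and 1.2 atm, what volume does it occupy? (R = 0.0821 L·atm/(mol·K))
T = -16.9°C + 273.15 = 256.25 K
V = nRT/P = (1.68 × 0.0821 × 256.25) / 1.2
V = 29.45 L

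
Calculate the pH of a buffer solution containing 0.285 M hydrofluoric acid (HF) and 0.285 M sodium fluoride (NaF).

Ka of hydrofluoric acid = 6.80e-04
pH = 3.17

pKa = -log(6.80e-04) = 3.17. pH = pKa + log([A⁻]/[HA]) = 3.17 + log(0.285/0.285)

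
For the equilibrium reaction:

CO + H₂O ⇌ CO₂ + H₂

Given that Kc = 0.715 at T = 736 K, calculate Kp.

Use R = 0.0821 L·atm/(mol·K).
K_p = 0.7150

Δn = (moles gaseous products) − (moles gaseous reactants) = 0
T = 736 K; RT = 0.0821 × 736 = 60.4256
Kp = Kc·(RT)^Δn = 0.715 × (60.4256)^0 = 0.715 × 1 = 0.7150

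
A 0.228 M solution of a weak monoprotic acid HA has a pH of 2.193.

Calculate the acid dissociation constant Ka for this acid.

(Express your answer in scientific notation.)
K_a = 1.86e-04

[H⁺] = 10^(−pH) = 10^(−2.193) = 6.412e-03 M. For HA ⇌ H⁺ + A⁻, Ka = x²/(C − x) = (6.412e-03)²/(0.228 − 6.412e-03) = 1.86e-04.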